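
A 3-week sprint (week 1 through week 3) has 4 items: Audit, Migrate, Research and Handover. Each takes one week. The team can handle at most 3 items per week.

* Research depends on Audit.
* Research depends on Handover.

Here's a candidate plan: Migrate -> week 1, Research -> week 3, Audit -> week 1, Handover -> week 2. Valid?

Research depends on Handover — holds.
Research depends on Audit — holds.
The team can handle at most 3 items per week — holds.

Valid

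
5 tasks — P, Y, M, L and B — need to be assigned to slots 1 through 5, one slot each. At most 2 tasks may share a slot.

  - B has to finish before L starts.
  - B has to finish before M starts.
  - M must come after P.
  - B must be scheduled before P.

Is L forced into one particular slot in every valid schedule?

No

L can be 2 (e.g. M=3, L=2, Y=1, P=2, B=1) or 3 (e.g. Y in 1; P in 2; L in 3; B in 1; M in 3).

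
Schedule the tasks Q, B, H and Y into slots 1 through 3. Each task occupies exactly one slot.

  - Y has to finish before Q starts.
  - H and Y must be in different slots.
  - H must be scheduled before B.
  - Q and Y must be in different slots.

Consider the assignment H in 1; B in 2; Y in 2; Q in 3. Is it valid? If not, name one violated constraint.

Y has to finish before Q starts — holds.
H and Y must be in different slots — holds.
H must be scheduled before B — holds.
Q and Y must be in different slots — holds.

Yes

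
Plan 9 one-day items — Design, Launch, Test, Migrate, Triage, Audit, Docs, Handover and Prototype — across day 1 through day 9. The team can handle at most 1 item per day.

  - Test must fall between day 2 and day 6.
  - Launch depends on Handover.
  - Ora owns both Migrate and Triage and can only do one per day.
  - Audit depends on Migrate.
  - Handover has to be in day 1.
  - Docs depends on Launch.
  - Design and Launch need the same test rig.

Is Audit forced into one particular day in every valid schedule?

No

Audit can be day 3 (e.g. Docs in day 6, Launch in day 5, Test in day 4, Design in day 7, Prototype in day 9, Migrate in day 2, Triage in day 8, Handover in day 1, Audit in day 3) or day 4 (e.g. Audit -> day 4, Test -> day 2, Design -> day 7, Launch -> day 5, Handover -> day 1, Triage -> day 8, Docs -> day 6, Prototype -> day 9, Migrate -> day 3).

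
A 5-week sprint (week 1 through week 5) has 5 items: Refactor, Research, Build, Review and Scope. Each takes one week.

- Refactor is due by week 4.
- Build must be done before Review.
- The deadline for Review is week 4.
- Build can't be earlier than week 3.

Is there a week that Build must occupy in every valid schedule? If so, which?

Build is available from week 3; downstream work caps Build at week 3.
So Build is pinned to week 3.

week 3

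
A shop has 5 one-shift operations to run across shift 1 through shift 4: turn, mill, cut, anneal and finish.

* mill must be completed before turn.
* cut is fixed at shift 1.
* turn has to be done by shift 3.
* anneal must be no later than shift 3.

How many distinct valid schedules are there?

36

Splitting on turn: it can be shift 2 (12), shift 3 (24). Listing each branch's schedules as (mill, cut, anneal, finish) by shift number:
turn=shift 2: (1,1,1,1) (1,1,1,2) (1,1,1,3) (1,1,1,4) (1,1,2,1) (1,1,2,2) (1,1,2,3) (1,1,2,4) (1,1,3,1) (1,1,3,2) (1,1,3,3) (1,1,3,4) — 12.
turn=shift 3: (1,1,1,1) (1,1,1,2) (1,1,1,3) (1,1,1,4) (1,1,2,1) (1,1,2,2) (1,1,2,3) (1,1,2,4) (1,1,3,1) (1,1,3,2) (1,1,3,3) (1,1,3,4) (2,1,1,1) (2,1,1,2) (2,1,1,3) (2,1,1,4) (2,1,2,1) (2,1,2,2) (2,1,2,3) (2,1,2,4) (2,1,3,1) (2,1,3,2) (2,1,3,3) (2,1,3,4) — 24.
Summing: 12 + 24 = 36.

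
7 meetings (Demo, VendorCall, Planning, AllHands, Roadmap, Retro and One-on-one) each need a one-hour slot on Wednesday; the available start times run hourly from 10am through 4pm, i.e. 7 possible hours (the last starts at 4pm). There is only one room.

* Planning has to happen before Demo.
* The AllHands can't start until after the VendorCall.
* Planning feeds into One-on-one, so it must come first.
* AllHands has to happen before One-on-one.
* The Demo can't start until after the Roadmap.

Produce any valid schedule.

Planning -> 10am; Retro -> 4pm; VendorCall -> 1pm; AllHands -> 2pm; One-on-one -> 3pm; Roadmap -> 11am; Demo -> 12pm

Checking: Planning(10am) before Demo(12pm); VendorCall(1pm) before AllHands(2pm); Roadmap(11am) before Demo(12pm); AllHands(2pm) before One-on-one(3pm); Planning(10am) before One-on-one(3pm); max 1 per hour (cap 1).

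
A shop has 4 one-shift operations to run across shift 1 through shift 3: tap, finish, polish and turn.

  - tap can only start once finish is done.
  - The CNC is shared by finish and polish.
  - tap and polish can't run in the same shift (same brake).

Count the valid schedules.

9

Splitting on tap: it can be shift 2 (3), shift 3 (6). Listing each branch's schedules as (finish, polish, turn) by shift number:
tap=shift 2: (1,3,1) (1,3,2) (1,3,3) — 3.
tap=shift 3: (1,2,1) (1,2,2) (1,2,3) (2,1,1) (2,1,2) (2,1,3) — 6.
Summing: 3 + 6 = 9.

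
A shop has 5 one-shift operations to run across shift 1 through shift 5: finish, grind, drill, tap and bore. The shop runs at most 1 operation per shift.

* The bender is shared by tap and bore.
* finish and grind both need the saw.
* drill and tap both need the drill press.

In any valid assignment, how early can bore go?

bore at shift 1 is achievable: drill -> shift 4; bore -> shift 1; grind -> shift 3; finish -> shift 2; tap -> shift 5.

shift 1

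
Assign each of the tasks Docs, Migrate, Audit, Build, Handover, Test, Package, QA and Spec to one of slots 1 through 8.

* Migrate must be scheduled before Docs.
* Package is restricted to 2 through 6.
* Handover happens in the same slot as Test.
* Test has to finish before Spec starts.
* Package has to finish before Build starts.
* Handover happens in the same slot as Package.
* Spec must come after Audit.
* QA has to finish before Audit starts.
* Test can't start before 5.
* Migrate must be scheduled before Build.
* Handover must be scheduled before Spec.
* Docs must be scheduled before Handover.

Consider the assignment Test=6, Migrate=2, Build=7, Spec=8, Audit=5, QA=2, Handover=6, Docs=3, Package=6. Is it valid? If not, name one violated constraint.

Yes

Migrate must be scheduled before Docs — holds.
Spec must come after Audit — holds.
Package is restricted to 2 through 6 — holds.
Migrate must be scheduled before Build — holds.
Docs must be scheduled before Handover — holds.
Handover must be scheduled before Spec — holds.
QA has to finish before Audit starts — holds.
Test has to finish before Spec starts — holds.
Test can't start before 5 — holds.
Package has to finish before Build starts — holds.
Handover happens in the same slot as Package — holds.
Handover happens in the same slot as Test — holds.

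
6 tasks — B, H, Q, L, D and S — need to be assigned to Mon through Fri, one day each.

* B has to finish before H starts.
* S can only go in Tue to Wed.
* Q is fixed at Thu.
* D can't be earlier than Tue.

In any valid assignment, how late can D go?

Fri

D is available from Tue.
D at Fri is achievable: L -> Mon, B -> Mon, Q -> Thu, D -> Fri, S -> Tue, H -> Tue.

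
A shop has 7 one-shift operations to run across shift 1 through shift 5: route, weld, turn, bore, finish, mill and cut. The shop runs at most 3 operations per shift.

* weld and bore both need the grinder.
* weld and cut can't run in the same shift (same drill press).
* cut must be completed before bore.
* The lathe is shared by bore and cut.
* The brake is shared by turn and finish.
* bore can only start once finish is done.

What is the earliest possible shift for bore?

shift 2

Precedence pushes bore to at least shift 2.
bore at shift 2 is achievable: finish=shift 1, turn=shift 2, bore=shift 2, mill=shift 2, route=shift 1, cut=shift 1, weld=shift 3.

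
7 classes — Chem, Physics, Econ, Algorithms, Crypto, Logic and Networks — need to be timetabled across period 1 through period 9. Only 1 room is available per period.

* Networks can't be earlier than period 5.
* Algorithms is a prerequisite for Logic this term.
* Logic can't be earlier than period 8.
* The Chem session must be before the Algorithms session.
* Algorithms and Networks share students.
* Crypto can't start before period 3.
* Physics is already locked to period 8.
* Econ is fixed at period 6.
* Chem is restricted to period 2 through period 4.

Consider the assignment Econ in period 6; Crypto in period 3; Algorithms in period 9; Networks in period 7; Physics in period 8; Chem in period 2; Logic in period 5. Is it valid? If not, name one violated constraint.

Physics is already locked to period 8 — holds.
Algorithms is a prerequisite for Logic this term — violated.
Crypto can't start before period 3 — holds.
Econ is fixed at period 6 — holds.
Networks can't be earlier than period 5 — holds.
Logic can't be earlier than period 8 — violated.
Only 1 room is available per period — holds.
Algorithms and Networks share students — holds.
The Chem session must be before the Algorithms session — holds.
Chem is restricted to period 2 through period 4 — holds.

No. Algorithms is a prerequisite for Logic this term is not satisfied.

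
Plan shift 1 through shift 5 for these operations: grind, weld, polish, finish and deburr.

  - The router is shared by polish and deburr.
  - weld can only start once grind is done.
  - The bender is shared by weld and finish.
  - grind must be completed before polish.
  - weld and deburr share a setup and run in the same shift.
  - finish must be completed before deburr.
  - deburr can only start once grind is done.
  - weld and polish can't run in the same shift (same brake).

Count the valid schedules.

55

Splitting on grind: it can be shift 1 (30), shift 2 (18), shift 3 (7). Listing each branch's schedules as (weld, polish, finish, deburr) by shift number:
grind=shift 1: (2,3,1,2) (2,4,1,2) (2,5,1,2) (3,2,1,3) (3,2,2,3) (3,4,1,3) (3,4,2,3) (3,5,1,3) (3,5,2,3) (4,2,1,4) (4,2,2,4) (4,2,3,4) (4,3,1,4) (4,3,2,4) (4,3,3,4) (4,5,1,4) (4,5,2,4) (4,5,3,4) (5,2,1,5) (5,2,2,5) (5,2,3,5) (5,2,4,5) (5,3,1,5) (5,3,2,5) (5,3,3,5) (5,3,4,5) (5,4,1,5) (5,4,2,5) (5,4,3,5) (5,4,4,5) — 30.
grind=shift 2: (3,4,1,3) (3,4,2,3) (3,5,1,3) (3,5,2,3) (4,3,1,4) (4,3,2,4) (4,3,3,4) (4,5,1,4) (4,5,2,4) (4,5,3,4) (5,3,1,5) (5,3,2,5) (5,3,3,5) (5,3,4,5) (5,4,1,5) (5,4,2,5) (5,4,3,5) (5,4,4,5) — 18.
grind=shift 3: (4,5,1,4) (4,5,2,4) (4,5,3,4) (5,4,1,5) (5,4,2,5) (5,4,3,5) (5,4,4,5) — 7.
Summing: 30 + 18 + 7 = 55.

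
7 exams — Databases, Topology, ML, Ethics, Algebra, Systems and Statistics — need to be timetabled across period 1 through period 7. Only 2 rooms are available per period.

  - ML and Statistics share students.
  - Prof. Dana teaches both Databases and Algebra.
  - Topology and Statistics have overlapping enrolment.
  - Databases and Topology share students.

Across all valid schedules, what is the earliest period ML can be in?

period 1

ML at period 1 is achievable: Algebra=period 3, Systems=period 3, Ethics=period 2, Topology=period 2, Databases=period 1, ML=period 1, Statistics=period 4.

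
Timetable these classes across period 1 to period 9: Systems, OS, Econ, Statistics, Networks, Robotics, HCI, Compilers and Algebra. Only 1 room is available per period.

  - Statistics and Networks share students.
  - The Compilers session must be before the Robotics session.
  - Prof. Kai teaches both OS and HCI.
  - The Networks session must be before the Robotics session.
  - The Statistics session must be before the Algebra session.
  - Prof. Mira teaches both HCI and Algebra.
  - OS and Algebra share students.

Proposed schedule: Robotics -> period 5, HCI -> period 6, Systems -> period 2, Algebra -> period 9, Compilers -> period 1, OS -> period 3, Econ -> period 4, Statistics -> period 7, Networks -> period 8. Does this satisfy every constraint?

No — it violates: The Networks session must be before the Robotics session

Only 1 room is available per period — holds.
The Statistics session must be before the Algebra session — holds.
Prof. Kai teaches both OS and HCI — holds.
The Compilers session must be before the Robotics session — holds.
Statistics and Networks share students — holds.
Prof. Mira teaches both HCI and Algebra — holds.
OS and Algebra share students — holds.
The Networks session must be before the Robotics session — violated.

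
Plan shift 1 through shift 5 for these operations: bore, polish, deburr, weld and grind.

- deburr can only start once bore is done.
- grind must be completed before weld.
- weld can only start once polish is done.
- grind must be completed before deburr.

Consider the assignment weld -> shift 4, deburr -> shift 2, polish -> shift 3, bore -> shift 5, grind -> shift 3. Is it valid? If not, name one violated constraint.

No — it violates: deburr can only start once bore is done

weld can only start once polish is done — holds.
deburr can only start once bore is done — violated.
grind must be completed before deburr — violated.
grind must be completed before weld — holds.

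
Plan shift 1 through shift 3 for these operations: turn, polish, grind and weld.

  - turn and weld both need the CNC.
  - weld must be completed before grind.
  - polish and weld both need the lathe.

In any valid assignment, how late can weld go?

Downstream work caps weld at shift 2.
weld at shift 2 is achievable: turn in shift 1, grind in shift 3, polish in shift 1, weld in shift 2.

shift 2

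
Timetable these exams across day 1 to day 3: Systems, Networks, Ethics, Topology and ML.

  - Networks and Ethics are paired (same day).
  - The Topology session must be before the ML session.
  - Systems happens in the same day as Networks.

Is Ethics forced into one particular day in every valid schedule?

Ethics can be day 1 (e.g. Ethics in day 1, Networks in day 1, Systems in day 1, ML in day 2, Topology in day 1) or day 2 (e.g. Networks -> day 2; Ethics -> day 2; Systems -> day 2; Topology -> day 1; ML -> day 2).

No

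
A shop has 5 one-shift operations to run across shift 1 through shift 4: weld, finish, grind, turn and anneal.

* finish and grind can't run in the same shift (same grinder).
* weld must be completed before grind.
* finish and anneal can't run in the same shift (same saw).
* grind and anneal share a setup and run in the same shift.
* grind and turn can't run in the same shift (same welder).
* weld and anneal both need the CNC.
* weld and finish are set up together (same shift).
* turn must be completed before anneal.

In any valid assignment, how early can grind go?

Precedence pushes grind to at least shift 2.
grind at shift 2 is achievable: turn=shift 1; anneal=shift 2; finish=shift 1; grind=shift 2; weld=shift 1.

shift 2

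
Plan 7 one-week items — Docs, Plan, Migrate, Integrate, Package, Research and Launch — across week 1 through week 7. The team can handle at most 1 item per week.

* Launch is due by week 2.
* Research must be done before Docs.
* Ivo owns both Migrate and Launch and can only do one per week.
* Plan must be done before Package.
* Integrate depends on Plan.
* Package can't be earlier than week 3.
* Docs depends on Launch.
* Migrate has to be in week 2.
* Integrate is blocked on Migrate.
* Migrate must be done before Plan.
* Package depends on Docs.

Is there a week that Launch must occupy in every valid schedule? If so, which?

Launch's window is week 1–week 2.
Migrate is fixed at week 2, and Launch can't share a week with Migrate.
So Launch must be week 1.

week 1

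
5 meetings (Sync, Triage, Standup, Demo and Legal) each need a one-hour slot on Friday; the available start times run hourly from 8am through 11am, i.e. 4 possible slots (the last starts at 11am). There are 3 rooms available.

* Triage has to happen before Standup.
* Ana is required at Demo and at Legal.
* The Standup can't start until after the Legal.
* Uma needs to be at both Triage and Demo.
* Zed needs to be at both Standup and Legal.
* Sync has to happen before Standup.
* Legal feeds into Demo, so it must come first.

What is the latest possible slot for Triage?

Downstream work caps Triage at 10am.
Triage at 10am is achievable: Demo -> 9am, Triage -> 10am, Sync -> 8am, Legal -> 8am, Standup -> 11am.

10am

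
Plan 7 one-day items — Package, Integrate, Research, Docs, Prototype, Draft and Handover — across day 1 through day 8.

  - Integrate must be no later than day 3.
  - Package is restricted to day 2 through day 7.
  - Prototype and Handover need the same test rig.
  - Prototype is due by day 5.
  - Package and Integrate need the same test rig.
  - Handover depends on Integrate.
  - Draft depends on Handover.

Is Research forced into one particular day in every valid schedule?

No

Research can be day 1 (e.g. Docs -> day 1, Handover -> day 2, Package -> day 2, Research -> day 1, Prototype -> day 1, Integrate -> day 1, Draft -> day 3) or day 2 (e.g. Prototype -> day 1; Handover -> day 2; Docs -> day 1; Integrate -> day 1; Research -> day 2; Package -> day 2; Draft -> day 3).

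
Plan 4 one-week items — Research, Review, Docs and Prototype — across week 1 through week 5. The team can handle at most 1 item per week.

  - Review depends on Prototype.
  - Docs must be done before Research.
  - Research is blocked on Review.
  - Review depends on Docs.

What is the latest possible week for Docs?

Downstream work caps Docs at week 3.
Docs at week 3 is achievable: Docs in week 3, Research in week 5, Prototype in week 1, Review in week 4.

week 3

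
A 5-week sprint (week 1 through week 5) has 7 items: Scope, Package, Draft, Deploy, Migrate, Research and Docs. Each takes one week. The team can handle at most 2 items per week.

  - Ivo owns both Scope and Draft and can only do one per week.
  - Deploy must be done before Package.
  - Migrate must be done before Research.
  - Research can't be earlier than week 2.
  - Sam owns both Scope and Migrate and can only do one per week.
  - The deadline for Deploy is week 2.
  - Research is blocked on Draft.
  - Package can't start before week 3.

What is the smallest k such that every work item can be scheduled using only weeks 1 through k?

The precedence chain requires at least 2 distinct weeks.
With at most 2 per week and 7 work items, at least 4 weeks are needed.
Package can't be placed before week 3, so the schedule must run through at least week 3.
4 works (last occupied week: week 4): for example Draft in week 1; Research in week 3; Migrate in week 2; Package in week 3; Docs in week 2; Scope in week 4; Deploy in week 1.

4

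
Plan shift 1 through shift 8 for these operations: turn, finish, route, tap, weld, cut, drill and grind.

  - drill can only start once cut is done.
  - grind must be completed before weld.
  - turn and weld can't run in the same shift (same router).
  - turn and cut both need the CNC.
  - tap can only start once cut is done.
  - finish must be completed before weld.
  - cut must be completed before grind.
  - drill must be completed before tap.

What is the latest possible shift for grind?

shift 7

Precedence pushes grind to at least shift 2; downstream work caps grind at shift 7.
grind at shift 7 is achievable: finish in shift 1; weld in shift 8; cut in shift 1; grind in shift 7; tap in shift 3; drill in shift 2; turn in shift 2; route in shift 1.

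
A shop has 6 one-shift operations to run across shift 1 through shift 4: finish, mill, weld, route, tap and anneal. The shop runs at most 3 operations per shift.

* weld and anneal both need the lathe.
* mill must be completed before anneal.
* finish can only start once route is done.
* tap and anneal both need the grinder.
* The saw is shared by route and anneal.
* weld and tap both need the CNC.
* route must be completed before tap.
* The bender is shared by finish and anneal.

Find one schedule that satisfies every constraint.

finish -> shift 2, tap -> shift 2, route -> shift 1, mill -> shift 1, anneal -> shift 3, weld -> shift 1

Checking: route(shift 1) before tap(shift 2); route(shift 1) before finish(shift 2); mill(shift 1) before anneal(shift 3); weld(shift 1) != tap(shift 2); weld(shift 1) != anneal(shift 3); finish(shift 2) != anneal(shift 3); tap(shift 2) != anneal(shift 3); route(shift 1) != anneal(shift 3); max 3 per shift (cap 3).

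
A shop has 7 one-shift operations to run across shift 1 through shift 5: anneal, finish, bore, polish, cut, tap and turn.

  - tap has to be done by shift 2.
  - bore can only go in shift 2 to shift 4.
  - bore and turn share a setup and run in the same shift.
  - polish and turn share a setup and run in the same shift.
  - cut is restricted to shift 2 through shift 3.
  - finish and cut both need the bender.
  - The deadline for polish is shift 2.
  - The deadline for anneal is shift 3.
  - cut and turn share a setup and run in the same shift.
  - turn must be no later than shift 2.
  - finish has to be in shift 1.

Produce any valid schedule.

turn -> shift 2, finish -> shift 1, anneal -> shift 1, polish -> shift 2, cut -> shift 2, tap -> shift 1, bore -> shift 2

Checking: finish(shift 1) != cut(shift 2); bore = turn = shift 2; polish = turn = shift 2; cut = turn = shift 2; turn=shift 2 in [shift 1,shift 2]; cut=shift 2 in [shift 2,shift 3]; anneal=shift 1 in [shift 1,shift 3]; finish=shift 1 in [shift 1,shift 1]; tap=shift 1 in [shift 1,shift 2]; bore=shift 2 in [shift 2,shift 4]; polish=shift 2 in [shift 1,shift 2].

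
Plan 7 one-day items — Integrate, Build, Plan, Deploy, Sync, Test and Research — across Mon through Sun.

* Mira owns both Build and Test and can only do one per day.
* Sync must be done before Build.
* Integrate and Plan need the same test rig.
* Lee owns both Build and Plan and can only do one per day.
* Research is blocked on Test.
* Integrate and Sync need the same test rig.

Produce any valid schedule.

Sync in Mon; Build in Tue; Research in Tue; Plan in Mon; Deploy in Mon; Test in Mon; Integrate in Tue

Checking: Test(Mon) before Research(Tue); Sync(Mon) before Build(Tue); Build(Tue) != Test(Mon); Integrate(Tue) != Sync(Mon); Build(Tue) != Plan(Mon); Integrate(Tue) != Plan(Mon).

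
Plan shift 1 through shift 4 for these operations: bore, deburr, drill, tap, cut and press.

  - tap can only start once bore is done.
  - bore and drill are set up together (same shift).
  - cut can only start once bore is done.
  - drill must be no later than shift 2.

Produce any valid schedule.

drill in shift 1; cut in shift 2; deburr in shift 1; tap in shift 2; press in shift 1; bore in shift 1

Checking: bore(shift 1) before cut(shift 2); bore(shift 1) before tap(shift 2); bore = drill = shift 1; drill=shift 1 in [shift 1,shift 2].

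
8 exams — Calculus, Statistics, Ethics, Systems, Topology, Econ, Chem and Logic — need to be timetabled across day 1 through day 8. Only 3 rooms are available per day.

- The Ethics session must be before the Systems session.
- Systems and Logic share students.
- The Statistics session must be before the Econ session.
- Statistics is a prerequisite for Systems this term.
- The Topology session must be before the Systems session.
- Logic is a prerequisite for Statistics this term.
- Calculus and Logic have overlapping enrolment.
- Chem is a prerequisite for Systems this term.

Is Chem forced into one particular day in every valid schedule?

No

Chem can be day 1 (e.g. Calculus in day 2, Econ in day 3, Ethics in day 1, Logic in day 1, Statistics in day 2, Systems in day 3, Topology in day 2, Chem in day 1) or day 2 (e.g. Chem in day 2, Statistics in day 2, Calculus in day 2, Topology in day 1, Ethics in day 1, Systems in day 3, Econ in day 3, Logic in day 1).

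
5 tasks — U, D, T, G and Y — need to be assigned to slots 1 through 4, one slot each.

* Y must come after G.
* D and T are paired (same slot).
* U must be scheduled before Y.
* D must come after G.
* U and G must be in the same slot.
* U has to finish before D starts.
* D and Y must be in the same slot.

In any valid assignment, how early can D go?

2

Precedence pushes D to at least 2.
D at 2 is achievable: Y in 2; U in 1; D in 2; T in 2; G in 1.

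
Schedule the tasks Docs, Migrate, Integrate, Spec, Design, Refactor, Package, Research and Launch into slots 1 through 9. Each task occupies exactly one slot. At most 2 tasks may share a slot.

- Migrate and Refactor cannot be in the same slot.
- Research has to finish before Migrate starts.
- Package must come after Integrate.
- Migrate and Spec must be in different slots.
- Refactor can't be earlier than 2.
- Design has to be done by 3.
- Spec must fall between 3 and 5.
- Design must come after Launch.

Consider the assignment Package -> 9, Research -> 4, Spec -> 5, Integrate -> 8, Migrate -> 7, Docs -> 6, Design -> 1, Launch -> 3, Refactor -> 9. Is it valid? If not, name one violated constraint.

Invalid. Design must come after Launch.

Design has to be done by 3 — holds.
At most 2 tasks may share a slot — holds.
Migrate and Spec must be in different slots — holds.
Package must come after Integrate — holds.
Refactor can't be earlier than 2 — holds.
Research has to finish before Migrate starts — holds.
Migrate and Refactor cannot be in the same slot — holds.
Spec must fall between 3 and 5 — holds.
Design must come after Launch — violated.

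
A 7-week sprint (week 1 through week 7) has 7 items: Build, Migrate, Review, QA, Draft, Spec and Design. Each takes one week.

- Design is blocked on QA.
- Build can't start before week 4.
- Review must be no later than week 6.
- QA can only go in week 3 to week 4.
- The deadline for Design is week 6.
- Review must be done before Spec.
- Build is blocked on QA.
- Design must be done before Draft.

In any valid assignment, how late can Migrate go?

Migrate at week 7 is achievable: Review=week 1; Migrate=week 7; QA=week 3; Draft=week 5; Spec=week 2; Build=week 4; Design=week 4.

week 7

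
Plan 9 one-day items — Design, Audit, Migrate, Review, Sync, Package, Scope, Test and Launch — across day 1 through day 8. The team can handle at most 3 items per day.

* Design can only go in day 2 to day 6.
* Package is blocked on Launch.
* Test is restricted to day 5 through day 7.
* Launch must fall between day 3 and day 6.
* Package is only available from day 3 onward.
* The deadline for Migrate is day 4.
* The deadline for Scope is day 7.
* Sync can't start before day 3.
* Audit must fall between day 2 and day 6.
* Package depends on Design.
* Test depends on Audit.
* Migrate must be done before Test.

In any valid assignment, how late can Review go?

Review at day 8 is achievable: Design=day 2; Launch=day 3; Migrate=day 1; Sync=day 3; Package=day 4; Test=day 5; Review=day 8; Scope=day 1; Audit=day 2.

day 8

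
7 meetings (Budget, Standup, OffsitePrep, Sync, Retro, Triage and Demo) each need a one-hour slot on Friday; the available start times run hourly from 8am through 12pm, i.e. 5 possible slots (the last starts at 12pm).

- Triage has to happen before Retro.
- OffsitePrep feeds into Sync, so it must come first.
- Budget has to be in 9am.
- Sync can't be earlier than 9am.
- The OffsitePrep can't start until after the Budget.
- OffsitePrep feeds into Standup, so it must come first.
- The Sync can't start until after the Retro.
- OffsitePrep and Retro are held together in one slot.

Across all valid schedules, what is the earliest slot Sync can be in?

Sync is available from 9am; precedence pushes Sync to at least 11am.
Sync at 11am is achievable: Budget -> 9am, Retro -> 10am, Triage -> 8am, OffsitePrep -> 10am, Demo -> 8am, Sync -> 11am, Standup -> 11am.

11am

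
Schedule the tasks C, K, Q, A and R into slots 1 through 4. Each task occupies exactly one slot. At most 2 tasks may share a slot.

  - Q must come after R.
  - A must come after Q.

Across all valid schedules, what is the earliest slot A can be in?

Precedence pushes A to at least 3.
A at 3 is achievable: K -> 2; C -> 1; Q -> 2; A -> 3; R -> 1.

3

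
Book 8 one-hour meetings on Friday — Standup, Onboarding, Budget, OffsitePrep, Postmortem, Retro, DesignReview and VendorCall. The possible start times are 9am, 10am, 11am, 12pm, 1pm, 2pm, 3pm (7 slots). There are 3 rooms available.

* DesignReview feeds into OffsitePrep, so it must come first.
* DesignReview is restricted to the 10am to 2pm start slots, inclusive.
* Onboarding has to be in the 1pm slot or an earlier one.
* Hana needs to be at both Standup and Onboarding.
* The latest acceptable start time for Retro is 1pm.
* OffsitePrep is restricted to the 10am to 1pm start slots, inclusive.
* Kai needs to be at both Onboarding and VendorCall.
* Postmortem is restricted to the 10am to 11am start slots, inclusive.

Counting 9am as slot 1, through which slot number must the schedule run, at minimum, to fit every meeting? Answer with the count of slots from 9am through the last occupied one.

3 slots

The precedence chain requires at least 2 distinct slots.
With at most 3 per slot and 8 meetings, at least 3 slots are needed.
Propagating the time windows through the other constraints, OffsitePrep can't land before 11am — that is slot 3 counting from 9am — so the schedule must run through at least 3 slots.
3 works (last occupied slot: 11am): for example Budget=9am, OffsitePrep=11am, Retro=9am, VendorCall=11am, Standup=9am, DesignReview=10am, Onboarding=10am, Postmortem=10am.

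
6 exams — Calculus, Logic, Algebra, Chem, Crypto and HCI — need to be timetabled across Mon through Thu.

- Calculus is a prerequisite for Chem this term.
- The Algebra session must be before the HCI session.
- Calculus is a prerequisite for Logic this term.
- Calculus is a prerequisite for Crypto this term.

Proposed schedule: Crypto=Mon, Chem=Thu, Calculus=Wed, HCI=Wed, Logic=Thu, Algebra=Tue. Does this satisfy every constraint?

Calculus is a prerequisite for Logic this term — holds.
The Algebra session must be before the HCI session — holds.
Calculus is a prerequisite for Chem this term — holds.
Calculus is a prerequisite for Crypto this term — violated.

No. Calculus is a prerequisite for Crypto this term is not satisfied.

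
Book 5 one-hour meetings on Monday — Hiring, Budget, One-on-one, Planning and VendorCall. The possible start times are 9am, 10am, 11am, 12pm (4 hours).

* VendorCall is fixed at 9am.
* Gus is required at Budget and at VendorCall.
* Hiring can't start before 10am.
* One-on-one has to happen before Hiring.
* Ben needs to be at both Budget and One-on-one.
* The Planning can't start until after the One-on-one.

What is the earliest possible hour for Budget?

10am

Budget at 10am is achievable: One-on-one -> 9am; Planning -> 10am; VendorCall -> 9am; Hiring -> 10am; Budget -> 10am.
Nothing earlier works — the conflict constraints rule out every hour before 10am.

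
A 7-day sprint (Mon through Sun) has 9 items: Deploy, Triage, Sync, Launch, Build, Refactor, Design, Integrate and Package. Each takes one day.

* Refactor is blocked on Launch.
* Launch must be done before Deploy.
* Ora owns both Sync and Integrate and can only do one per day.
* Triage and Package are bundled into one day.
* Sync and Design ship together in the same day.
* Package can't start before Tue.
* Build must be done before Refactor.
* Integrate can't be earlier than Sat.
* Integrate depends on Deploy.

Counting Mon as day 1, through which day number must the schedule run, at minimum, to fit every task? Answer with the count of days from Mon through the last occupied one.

The precedence chain requires at least 3 distinct days.
Integrate can't be placed before Sat — that is day 6 counting from Mon — so the schedule must run through at least 6 days.
6 works (last occupied day: Sat): for example Sync -> Mon; Launch -> Mon; Package -> Tue; Build -> Mon; Design -> Mon; Refactor -> Tue; Triage -> Tue; Integrate -> Sat; Deploy -> Tue.

6 days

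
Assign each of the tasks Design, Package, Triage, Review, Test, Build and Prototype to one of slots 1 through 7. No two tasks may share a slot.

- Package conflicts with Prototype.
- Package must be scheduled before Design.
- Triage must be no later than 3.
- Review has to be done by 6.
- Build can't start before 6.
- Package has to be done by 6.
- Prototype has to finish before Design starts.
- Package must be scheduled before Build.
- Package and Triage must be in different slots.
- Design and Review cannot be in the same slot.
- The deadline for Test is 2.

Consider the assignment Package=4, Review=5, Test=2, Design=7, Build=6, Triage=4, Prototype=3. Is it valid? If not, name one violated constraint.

No. Package and Triage must be in different slots is not satisfied.

Triage must be no later than 3 — violated.
Package must be scheduled before Build — holds.
Design and Review cannot be in the same slot — holds.
Package must be scheduled before Design — holds.
Package and Triage must be in different slots — violated.
The deadline for Test is 2 — holds.
Review has to be done by 6 — holds.
Package has to be done by 6 — holds.
Package conflicts with Prototype — holds.
No two tasks may share a slot — violated.
Build can't start before 6 — holds.
Prototype has to finish before Design starts — holds.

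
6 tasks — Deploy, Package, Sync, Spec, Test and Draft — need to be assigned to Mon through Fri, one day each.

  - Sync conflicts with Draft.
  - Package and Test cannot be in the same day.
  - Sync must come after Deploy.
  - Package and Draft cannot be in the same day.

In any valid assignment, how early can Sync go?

Precedence pushes Sync to at least Tue.
Sync at Tue is achievable: Sync in Tue, Spec in Mon, Draft in Wed, Test in Tue, Deploy in Mon, Package in Mon.

Tue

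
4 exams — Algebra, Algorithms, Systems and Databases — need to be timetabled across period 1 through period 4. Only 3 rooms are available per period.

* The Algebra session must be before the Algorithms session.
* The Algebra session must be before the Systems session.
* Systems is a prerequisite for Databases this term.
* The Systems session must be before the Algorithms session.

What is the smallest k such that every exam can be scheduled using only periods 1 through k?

The precedence chain requires at least 3 distinct periods.
With at most 3 per period and 4 exams, at least 2 periods are needed.
3 works (last occupied period: period 3): for example Systems in period 2; Algebra in period 1; Algorithms in period 3; Databases in period 3.

3 periods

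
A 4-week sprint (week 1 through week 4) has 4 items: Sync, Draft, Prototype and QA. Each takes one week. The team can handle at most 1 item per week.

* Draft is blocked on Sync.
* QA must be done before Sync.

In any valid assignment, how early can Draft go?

week 3

Precedence pushes Draft to at least week 3.
Draft at week 3 is achievable: Sync in week 2; Prototype in week 4; QA in week 1; Draft in week 3.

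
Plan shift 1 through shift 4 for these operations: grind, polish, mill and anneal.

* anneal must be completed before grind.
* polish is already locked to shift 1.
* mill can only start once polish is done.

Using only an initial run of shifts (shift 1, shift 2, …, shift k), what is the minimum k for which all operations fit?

The precedence chain requires at least 2 distinct shifts.
2 works (last occupied shift: shift 2): for example mill -> shift 2; grind -> shift 2; polish -> shift 1; anneal -> shift 1.

2 shifts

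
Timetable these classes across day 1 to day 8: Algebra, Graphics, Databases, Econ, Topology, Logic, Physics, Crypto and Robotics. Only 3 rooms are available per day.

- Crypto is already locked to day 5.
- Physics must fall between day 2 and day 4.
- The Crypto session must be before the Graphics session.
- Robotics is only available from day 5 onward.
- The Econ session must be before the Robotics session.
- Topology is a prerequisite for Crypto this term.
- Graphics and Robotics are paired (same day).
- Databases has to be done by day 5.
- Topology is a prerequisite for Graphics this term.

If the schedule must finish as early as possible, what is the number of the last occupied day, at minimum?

day 6

The precedence chain requires at least 3 distinct days.
With at most 3 per day and 9 classes, at least 3 days are needed.
Propagating the time windows through the other constraints, Graphics can't land before day 6, so the schedule must run through at least day 6.
6 works (last occupied day: day 6): for example Crypto -> day 5; Econ -> day 1; Logic -> day 2; Algebra -> day 2; Graphics -> day 6; Databases -> day 1; Physics -> day 2; Topology -> day 1; Robotics -> day 6.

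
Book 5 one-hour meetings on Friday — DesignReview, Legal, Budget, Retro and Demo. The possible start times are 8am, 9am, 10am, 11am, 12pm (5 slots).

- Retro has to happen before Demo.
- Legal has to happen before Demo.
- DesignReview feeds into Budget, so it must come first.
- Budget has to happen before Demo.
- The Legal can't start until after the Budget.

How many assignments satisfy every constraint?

19

Splitting on DesignReview: it can be 8am (15), 9am (4). Listing each branch's schedules as (Legal, Budget, Retro, Demo):
DesignReview=8am: (10am,9am,8am,11am) (10am,9am,8am,12pm) (10am,9am,9am,11am) (10am,9am,9am,12pm) (10am,9am,10am,11am) (10am,9am,10am,12pm) (10am,9am,11am,12pm) (11am,9am,8am,12pm) (11am,9am,9am,12pm) (11am,9am,10am,12pm) (11am,9am,11am,12pm) (11am,10am,8am,12pm) (11am,10am,9am,12pm) (11am,10am,10am,12pm) (11am,10am,11am,12pm) — 15.
DesignReview=9am: (11am,10am,8am,12pm) (11am,10am,9am,12pm) (11am,10am,10am,12pm) (11am,10am,11am,12pm) — 4.
Summing: 15 + 4 = 19.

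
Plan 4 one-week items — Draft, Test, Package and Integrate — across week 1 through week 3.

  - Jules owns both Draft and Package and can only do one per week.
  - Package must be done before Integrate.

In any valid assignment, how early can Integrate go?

week 2

Precedence pushes Integrate to at least week 2.
Integrate at week 2 is achievable: Draft=week 2; Integrate=week 2; Test=week 1; Package=week 1.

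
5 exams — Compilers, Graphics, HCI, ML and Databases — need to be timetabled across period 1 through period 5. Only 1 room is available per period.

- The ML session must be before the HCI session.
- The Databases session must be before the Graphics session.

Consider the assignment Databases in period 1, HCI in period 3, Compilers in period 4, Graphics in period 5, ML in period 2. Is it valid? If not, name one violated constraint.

The ML session must be before the HCI session — holds.
The Databases session must be before the Graphics session — holds.
Only 1 room is available per period — holds.

Yes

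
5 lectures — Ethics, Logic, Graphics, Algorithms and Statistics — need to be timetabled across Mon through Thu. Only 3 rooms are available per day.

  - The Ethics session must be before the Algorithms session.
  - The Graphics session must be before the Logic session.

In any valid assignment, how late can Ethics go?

Wed

Downstream work caps Ethics at Wed.
Ethics at Wed is achievable: Ethics -> Wed, Graphics -> Mon, Logic -> Tue, Algorithms -> Thu, Statistics -> Mon.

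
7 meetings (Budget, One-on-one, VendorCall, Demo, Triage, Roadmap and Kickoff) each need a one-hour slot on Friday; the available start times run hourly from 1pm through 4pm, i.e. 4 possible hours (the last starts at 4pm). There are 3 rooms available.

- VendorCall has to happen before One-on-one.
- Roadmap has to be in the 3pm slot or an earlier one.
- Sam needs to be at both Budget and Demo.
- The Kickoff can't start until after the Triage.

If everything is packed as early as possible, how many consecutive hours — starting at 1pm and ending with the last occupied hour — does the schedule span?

The precedence chain requires at least 2 distinct hours.
With at most 3 per hour and 7 meetings, at least 3 hours are needed.
3 works (last occupied hour: 3pm): for example Budget -> 1pm, Triage -> 1pm, VendorCall -> 1pm, Kickoff -> 2pm, One-on-one -> 2pm, Roadmap -> 3pm, Demo -> 2pm.

3 hours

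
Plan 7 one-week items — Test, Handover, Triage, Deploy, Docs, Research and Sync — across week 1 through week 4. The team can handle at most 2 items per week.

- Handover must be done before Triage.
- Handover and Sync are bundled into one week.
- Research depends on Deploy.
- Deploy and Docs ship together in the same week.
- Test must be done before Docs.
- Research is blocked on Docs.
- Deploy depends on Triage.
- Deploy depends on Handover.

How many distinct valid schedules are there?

Enumerating: Docs in week 3, Deploy in week 3, Test in week 2, Sync in week 1, Research in week 4, Handover in week 1, Triage in week 2.

1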